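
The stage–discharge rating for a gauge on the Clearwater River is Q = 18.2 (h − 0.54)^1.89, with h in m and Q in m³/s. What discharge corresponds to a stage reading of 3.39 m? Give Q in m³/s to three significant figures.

Q = 18.2 × (3.39 − 0.54)^1.89 = 18.2 × 2.85^1.89 = 131.7 m³/s

132 m³/s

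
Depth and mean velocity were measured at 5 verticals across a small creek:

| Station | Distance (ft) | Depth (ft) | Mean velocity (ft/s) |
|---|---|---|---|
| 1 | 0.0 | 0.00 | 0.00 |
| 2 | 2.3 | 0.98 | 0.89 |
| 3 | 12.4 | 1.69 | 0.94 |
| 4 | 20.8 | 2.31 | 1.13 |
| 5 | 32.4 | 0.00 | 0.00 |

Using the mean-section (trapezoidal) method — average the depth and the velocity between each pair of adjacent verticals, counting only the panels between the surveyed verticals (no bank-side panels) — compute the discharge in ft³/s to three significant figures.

37.8 ft³/s

Panel 1-2: Δb = 2.3 ft, d̄ = (0.00+0.98)/2 = 0.49, v̄ = (0.00+0.89)/2 = 0.445 → q = 2.3×0.49×0.445 = 0.5015 ft³/s
Panel 2-3: Δb = 10.1 ft, d̄ = (0.98+1.69)/2 = 1.335, v̄ = (0.89+0.94)/2 = 0.915 → q = 10.1×1.335×0.915 = 12.34 ft³/s
Panel 3-4: Δb = 8.4 ft, d̄ = (1.69+2.31)/2 = 2, v̄ = (0.94+1.13)/2 = 1.035 → q = 8.4×2×1.035 = 17.39 ft³/s
Panel 4-5: Δb = 11.6 ft, d̄ = (2.31+0.00)/2 = 1.155, v̄ = (1.13+0.00)/2 = 0.565 → q = 11.6×1.155×0.565 = 7.570 ft³/s
Q = Σ q = 37.80 ft³/s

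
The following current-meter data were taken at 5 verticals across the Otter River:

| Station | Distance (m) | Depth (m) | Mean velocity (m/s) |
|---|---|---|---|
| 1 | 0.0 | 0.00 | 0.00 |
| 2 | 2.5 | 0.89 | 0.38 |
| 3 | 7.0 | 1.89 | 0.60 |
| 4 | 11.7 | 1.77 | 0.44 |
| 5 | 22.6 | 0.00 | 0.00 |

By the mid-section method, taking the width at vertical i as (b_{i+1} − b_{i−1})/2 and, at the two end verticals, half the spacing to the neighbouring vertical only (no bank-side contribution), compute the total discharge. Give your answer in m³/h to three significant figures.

w_2 = (7.0 − 0.0)/2 = 3.5 m; q_2 = 0.38 × 0.89 × 3.5 = 1.184 m³/s
w_3 = (11.7 − 2.5)/2 = 4.6 m; q_3 = 0.60 × 1.89 × 4.6 = 5.216 m³/s
w_4 = (22.6 − 7.0)/2 = 7.8 m; q_4 = 0.44 × 1.77 × 7.8 = 6.075 m³/s
Stations 1, 5 contribute zero (depth or velocity is 0).
Q = Σ qᵢ = 12.47 m³/s
= 12.47 × 3600 = 44910 m³/h

44900 m³/h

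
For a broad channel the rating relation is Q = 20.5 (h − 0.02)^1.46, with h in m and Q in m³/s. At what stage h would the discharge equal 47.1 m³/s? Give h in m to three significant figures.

1.79 m

h − h₀ = (Q/C)^(1/b) = (47.1/20.5)^(1/1.46) = 1.768 m
h = 0.02 + 1.768 = 1.788 m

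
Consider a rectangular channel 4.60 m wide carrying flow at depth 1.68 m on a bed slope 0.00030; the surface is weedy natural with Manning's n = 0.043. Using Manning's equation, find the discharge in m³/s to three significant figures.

3.05 m³/s

A = b·y = 4.60 × 1.68 = 7.728 m²
P = b + 2y = 4.60 + 2×1.68 = 7.960 m
R = A/P = 7.728/7.960 = 0.9709 m
Q = (1/n)·A·R^(2/3)·S^(1/2) = (1/0.043) × 7.728 × 0.9709^(2/3) × 0.00030^(1/2) = 3.052 m³/s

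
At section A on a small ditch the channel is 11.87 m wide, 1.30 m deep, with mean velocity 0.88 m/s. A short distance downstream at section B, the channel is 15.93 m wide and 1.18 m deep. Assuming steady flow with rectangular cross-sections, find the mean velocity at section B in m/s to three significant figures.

Q = A₁V₁ = (11.87×1.30) × 0.88 = 13.58 m³/s
A₂ = 15.93 × 1.18 = 18.80 m²
V₂ = Q/A₂ = 13.58/18.80 = 0.7224 m/s

0.722 m/s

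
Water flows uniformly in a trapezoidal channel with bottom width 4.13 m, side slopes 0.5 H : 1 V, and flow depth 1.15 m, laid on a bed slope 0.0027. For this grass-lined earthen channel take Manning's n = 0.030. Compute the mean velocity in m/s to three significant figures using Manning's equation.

1.50 m/s

A = (b + z·y)·y = (4.13 + 0.5×1.15)×1.15 = 5.411 m²
P = b + 2y√(1+z²) = 4.13 + 2×1.15×√(1+0.5²) = 6.701 m
R = A/P = 5.411/6.701 = 0.8074 m
Q = (1/n)·A·R^(2/3)·S^(1/2) = (1/0.030) × 5.411 × 0.8074^(2/3) × 0.0027^(1/2) = 8.126 m³/s
V = Q/A = 8.126/5.411 = 1.502 m/s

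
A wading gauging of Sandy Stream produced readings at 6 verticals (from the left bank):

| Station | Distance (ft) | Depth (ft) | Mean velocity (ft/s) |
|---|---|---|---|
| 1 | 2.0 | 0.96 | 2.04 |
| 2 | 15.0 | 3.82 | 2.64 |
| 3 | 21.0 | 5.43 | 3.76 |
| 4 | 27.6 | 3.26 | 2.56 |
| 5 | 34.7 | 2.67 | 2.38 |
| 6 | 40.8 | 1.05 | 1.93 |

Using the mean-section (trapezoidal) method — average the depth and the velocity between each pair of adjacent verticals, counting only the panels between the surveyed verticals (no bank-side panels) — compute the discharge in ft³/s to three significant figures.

Panel 1-2: Δb = 13 ft, d̄ = (0.96+3.82)/2 = 2.39, v̄ = (2.04+2.64)/2 = 2.34 → q = 13×2.39×2.34 = 72.70 ft³/s
Panel 2-3: Δb = 6 ft, d̄ = (3.82+5.43)/2 = 4.625, v̄ = (2.64+3.76)/2 = 3.2 → q = 6×4.625×3.2 = 88.80 ft³/s
Panel 3-4: Δb = 6.6 ft, d̄ = (5.43+3.26)/2 = 4.345, v̄ = (3.76+2.56)/2 = 3.16 → q = 6.6×4.345×3.16 = 90.62 ft³/s
Panel 4-5: Δb = 7.1 ft, d̄ = (3.26+2.67)/2 = 2.965, v̄ = (2.56+2.38)/2 = 2.47 → q = 7.1×2.965×2.47 = 52.00 ft³/s
Panel 5-6: Δb = 6.1 ft, d̄ = (2.67+1.05)/2 = 1.86, v̄ = (2.38+1.93)/2 = 2.155 → q = 6.1×1.86×2.155 = 24.45 ft³/s
Q = Σ q = 328.6 ft³/s

329 ft³/s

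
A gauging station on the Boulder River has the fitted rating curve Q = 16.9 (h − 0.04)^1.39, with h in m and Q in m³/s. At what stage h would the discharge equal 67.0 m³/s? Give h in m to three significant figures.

h − h₀ = (Q/C)^(1/b) = (67.0/16.9)^(1/1.39) = 2.694 m
h = 0.04 + 2.694 = 2.734 m

2.73 m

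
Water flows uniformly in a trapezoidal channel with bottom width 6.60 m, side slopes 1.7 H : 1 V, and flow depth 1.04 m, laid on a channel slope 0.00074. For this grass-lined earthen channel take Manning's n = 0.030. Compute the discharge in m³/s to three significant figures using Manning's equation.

6.87 m³/s

A = (b + z·y)·y = (6.60 + 1.7×1.04)×1.04 = 8.703 m²
P = b + 2y√(1+z²) = 6.60 + 2×1.04×√(1+1.7²) = 10.70 m
R = A/P = 8.703/10.70 = 0.8132 m
Q = (1/n)·A·R^(2/3)·S^(1/2) = (1/0.030) × 8.703 × 0.8132^(2/3) × 0.00074^(1/2) = 6.875 m³/s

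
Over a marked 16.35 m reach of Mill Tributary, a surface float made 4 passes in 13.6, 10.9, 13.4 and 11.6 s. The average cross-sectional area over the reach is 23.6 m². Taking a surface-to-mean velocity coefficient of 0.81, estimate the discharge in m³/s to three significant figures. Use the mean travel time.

t̄ = (13.6 + 10.9 + 13.4 + 11.6) / 4 = 12.375 s
v_surface = L / t̄ = 16.35 / 12.375 = 1.321 m/s
v_mean = 0.81 × 1.321 = 1.070 m/s
Q = A × v_mean = 23.6 × 1.070 = 25.26 m³/s

25.3 m³/s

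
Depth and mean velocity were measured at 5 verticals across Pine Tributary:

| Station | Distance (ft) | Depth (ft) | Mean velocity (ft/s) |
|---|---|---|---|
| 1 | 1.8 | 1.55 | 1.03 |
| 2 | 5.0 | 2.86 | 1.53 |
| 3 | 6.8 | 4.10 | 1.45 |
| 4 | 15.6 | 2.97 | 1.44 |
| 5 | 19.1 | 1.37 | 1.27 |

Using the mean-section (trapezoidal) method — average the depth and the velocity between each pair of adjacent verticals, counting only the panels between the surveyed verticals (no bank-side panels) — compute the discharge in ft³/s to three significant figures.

Panel 1-2: Δb = 3.2 ft, d̄ = (1.55+2.86)/2 = 2.205, v̄ = (1.03+1.53)/2 = 1.28 → q = 3.2×2.205×1.28 = 9.032 ft³/s
Panel 2-3: Δb = 1.8 ft, d̄ = (2.86+4.10)/2 = 3.48, v̄ = (1.53+1.45)/2 = 1.49 → q = 1.8×3.48×1.49 = 9.333 ft³/s
Panel 3-4: Δb = 8.8 ft, d̄ = (4.10+2.97)/2 = 3.535, v̄ = (1.45+1.44)/2 = 1.445 → q = 8.8×3.535×1.445 = 44.95 ft³/s
Panel 4-5: Δb = 3.5 ft, d̄ = (2.97+1.37)/2 = 2.17, v̄ = (1.44+1.27)/2 = 1.355 → q = 3.5×2.17×1.355 = 10.29 ft³/s
Q = Σ q = 73.61 ft³/s

73.6 ft³/s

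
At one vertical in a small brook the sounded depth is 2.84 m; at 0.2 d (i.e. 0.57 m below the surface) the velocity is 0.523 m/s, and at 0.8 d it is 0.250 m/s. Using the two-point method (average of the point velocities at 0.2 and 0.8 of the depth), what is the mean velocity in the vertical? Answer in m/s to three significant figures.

v̄ = (0.523 + 0.250) / 2 = 0.3865 m/s

0.387 m/s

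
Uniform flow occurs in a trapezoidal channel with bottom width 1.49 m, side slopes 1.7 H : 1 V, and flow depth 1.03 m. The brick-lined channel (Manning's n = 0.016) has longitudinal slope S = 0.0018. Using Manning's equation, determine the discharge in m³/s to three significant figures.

A = (b + z·y)·y = (1.49 + 1.7×1.03)×1.03 = 3.338 m²
P = b + 2y√(1+z²) = 1.49 + 2×1.03×√(1+1.7²) = 5.553 m
R = A/P = 3.338/5.553 = 0.6012 m
Q = (1/n)·A·R^(2/3)·S^(1/2) = (1/0.016) × 3.338 × 0.6012^(2/3) × 0.0018^(1/2) = 6.305 m³/s

6.31 m³/s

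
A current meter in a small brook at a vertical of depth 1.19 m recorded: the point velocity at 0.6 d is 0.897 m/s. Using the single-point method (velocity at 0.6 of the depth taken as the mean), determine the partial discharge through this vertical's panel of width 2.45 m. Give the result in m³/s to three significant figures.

2.62 m³/s

v̄ = v₀.₆ = 0.897 m/s
q = v̄ × d × w = 0.8970 × 1.19 × 2.45 = 2.615 m³/s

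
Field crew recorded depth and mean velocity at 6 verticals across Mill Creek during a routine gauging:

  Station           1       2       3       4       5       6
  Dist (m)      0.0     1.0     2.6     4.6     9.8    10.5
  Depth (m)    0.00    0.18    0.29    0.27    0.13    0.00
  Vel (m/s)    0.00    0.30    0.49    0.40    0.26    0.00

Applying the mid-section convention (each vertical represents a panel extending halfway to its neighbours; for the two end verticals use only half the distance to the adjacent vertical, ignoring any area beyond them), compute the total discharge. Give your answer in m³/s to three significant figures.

0.814 m³/s

w_2 = (2.6 − 0.0)/2 = 1.3 m; q_2 = 0.30 × 0.18 × 1.3 = 0.07020 m³/s
w_3 = (4.6 − 1.0)/2 = 1.8 m; q_3 = 0.49 × 0.29 × 1.8 = 0.2558 m³/s
w_4 = (9.8 − 2.6)/2 = 3.6 m; q_4 = 0.40 × 0.27 × 3.6 = 0.3888 m³/s
w_5 = (10.5 − 4.6)/2 = 2.95 m; q_5 = 0.26 × 0.13 × 2.95 = 0.09971 m³/s
Stations 1, 6 contribute zero (depth or velocity is 0).
Q = Σ qᵢ = 0.8145 m³/s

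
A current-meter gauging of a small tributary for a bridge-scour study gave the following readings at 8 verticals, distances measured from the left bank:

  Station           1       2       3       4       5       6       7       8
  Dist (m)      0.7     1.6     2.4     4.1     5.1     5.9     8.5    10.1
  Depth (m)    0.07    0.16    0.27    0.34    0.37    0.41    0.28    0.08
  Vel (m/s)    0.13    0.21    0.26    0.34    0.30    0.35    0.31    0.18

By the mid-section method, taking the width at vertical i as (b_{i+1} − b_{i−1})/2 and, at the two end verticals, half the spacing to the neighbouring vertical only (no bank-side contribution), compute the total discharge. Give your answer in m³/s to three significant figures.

0.814 m³/s

w_1 = (1.6 − 0.7)/2 = 0.45 m; q_1 = 0.13 × 0.07 × 0.45 = 0.004095 m³/s
w_2 = (2.4 − 0.7)/2 = 0.85 m; q_2 = 0.21 × 0.16 × 0.85 = 0.02856 m³/s
w_3 = (4.1 − 1.6)/2 = 1.25 m; q_3 = 0.26 × 0.27 × 1.25 = 0.08775 m³/s
w_4 = (5.1 − 2.4)/2 = 1.35 m; q_4 = 0.34 × 0.34 × 1.35 = 0.1561 m³/s
w_5 = (5.9 − 4.1)/2 = 0.9 m; q_5 = 0.30 × 0.37 × 0.9 = 0.09990 m³/s
w_6 = (8.5 − 5.1)/2 = 1.7 m; q_6 = 0.35 × 0.41 × 1.7 = 0.2440 m³/s
w_7 = (10.1 − 5.9)/2 = 2.1 m; q_7 = 0.31 × 0.28 × 2.1 = 0.1823 m³/s
w_8 = (10.1 − 8.5)/2 = 0.8 m; q_8 = 0.18 × 0.08 × 0.8 = 0.01152 m³/s
Q = Σ qᵢ = 0.8141 m³/s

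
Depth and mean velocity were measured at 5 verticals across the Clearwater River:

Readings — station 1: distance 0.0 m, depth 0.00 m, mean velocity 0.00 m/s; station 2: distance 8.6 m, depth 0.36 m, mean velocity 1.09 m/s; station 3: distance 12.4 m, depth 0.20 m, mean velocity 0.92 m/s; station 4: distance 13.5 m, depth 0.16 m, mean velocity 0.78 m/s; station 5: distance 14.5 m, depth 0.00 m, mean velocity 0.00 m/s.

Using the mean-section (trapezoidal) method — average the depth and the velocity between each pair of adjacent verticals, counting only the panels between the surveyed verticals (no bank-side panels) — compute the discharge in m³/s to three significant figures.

2.11 m³/s

Panel 1-2: Δb = 8.6 m, d̄ = (0.00+0.36)/2 = 0.18, v̄ = (0.00+1.09)/2 = 0.545 → q = 8.6×0.18×0.545 = 0.8437 m³/s
Panel 2-3: Δb = 3.8 m, d̄ = (0.36+0.20)/2 = 0.28, v̄ = (1.09+0.92)/2 = 1.005 → q = 3.8×0.28×1.005 = 1.069 m³/s
Panel 3-4: Δb = 1.1 m, d̄ = (0.20+0.16)/2 = 0.18, v̄ = (0.92+0.78)/2 = 0.85 → q = 1.1×0.18×0.85 = 0.1683 m³/s
Panel 4-5: Δb = 1 m, d̄ = (0.16+0.00)/2 = 0.08, v̄ = (0.78+0.00)/2 = 0.39 → q = 1×0.08×0.39 = 0.03120 m³/s
Q = Σ q = 2.112 m³/s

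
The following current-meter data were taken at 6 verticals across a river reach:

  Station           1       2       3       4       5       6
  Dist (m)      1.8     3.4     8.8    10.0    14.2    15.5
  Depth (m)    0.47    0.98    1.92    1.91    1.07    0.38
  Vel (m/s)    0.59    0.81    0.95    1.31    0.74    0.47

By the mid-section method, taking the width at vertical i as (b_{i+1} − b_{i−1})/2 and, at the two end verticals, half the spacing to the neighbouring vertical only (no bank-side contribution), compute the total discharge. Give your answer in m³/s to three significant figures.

w_1 = (3.4 − 1.8)/2 = 0.8 m; q_1 = 0.59 × 0.47 × 0.8 = 0.2218 m³/s
w_2 = (8.8 − 1.8)/2 = 3.5 m; q_2 = 0.81 × 0.98 × 3.5 = 2.778 m³/s
w_3 = (10.0 − 3.4)/2 = 3.3 m; q_3 = 0.95 × 1.92 × 3.3 = 6.019 m³/s
w_4 = (14.2 − 8.8)/2 = 2.7 m; q_4 = 1.31 × 1.91 × 2.7 = 6.756 m³/s
w_5 = (15.5 − 10.0)/2 = 2.75 m; q_5 = 0.74 × 1.07 × 2.75 = 2.177 m³/s
w_6 = (15.5 − 14.2)/2 = 0.65 m; q_6 = 0.47 × 0.38 × 0.65 = 0.1161 m³/s
Q = Σ qᵢ = 18.07 m³/s

18.1 m³/s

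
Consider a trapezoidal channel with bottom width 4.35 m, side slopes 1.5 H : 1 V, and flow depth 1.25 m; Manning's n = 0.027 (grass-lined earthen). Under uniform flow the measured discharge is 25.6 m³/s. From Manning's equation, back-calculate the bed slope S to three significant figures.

A = (b + z·y)·y = (4.35 + 1.5×1.25)×1.25 = 7.781 m²
P = b + 2y√(1+z²) = 4.35 + 2×1.25×√(1+1.5²) = 8.857 m
R = A/P = 7.781/8.857 = 0.8785 m
S = (Q·n / (1·A·R^(2/3)))² = (25.6×0.027 / (1×7.781×0.9173))² = 0.009378

0.00938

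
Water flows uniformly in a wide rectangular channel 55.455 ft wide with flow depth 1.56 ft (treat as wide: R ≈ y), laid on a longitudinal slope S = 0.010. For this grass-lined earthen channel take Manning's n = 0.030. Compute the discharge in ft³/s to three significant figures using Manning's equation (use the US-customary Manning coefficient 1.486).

A = b·y = 55.455 × 1.56 = 86.51 ft²
Wide channel: R ≈ y = 1.56 ft
Q = (1.486/n)·A·R^(2/3)·S^(1/2) = (1.486/0.030) × 86.51 × 1.560^(2/3) × 0.010^(1/2) = 576.4 ft³/s

576 ft³/s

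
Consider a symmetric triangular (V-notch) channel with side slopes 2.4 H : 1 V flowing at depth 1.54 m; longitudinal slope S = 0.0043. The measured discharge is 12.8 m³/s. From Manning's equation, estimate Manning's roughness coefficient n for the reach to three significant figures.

A = z·y² = 2.4×1.54² = 5.692 m²
P = 2y√(1+z²) = 2×1.54×√(1+2.4²) = 8.008 m
R = A/P = 5.692/8.008 = 0.7108 m
n = (1/Q)·A·R^(2/3)·S^(1/2) = (1/12.8) × 5.692 × 0.7964 × 0.06557 = 0.02322

0.0232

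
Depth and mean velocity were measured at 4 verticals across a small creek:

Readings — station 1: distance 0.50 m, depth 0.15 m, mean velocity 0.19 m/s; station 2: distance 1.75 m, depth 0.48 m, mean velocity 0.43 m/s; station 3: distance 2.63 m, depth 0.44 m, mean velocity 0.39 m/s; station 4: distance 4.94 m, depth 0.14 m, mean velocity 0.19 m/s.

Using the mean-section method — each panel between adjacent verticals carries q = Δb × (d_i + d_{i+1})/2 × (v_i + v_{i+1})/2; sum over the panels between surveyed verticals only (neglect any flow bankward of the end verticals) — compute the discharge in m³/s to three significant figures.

Panel 1-2: Δb = 1.25 m, d̄ = (0.15+0.48)/2 = 0.315, v̄ = (0.19+0.43)/2 = 0.31 → q = 1.25×0.315×0.31 = 0.1221 m³/s
Panel 2-3: Δb = 0.88 m, d̄ = (0.48+0.44)/2 = 0.46, v̄ = (0.43+0.39)/2 = 0.41 → q = 0.88×0.46×0.41 = 0.1660 m³/s
Panel 3-4: Δb = 2.31 m, d̄ = (0.44+0.14)/2 = 0.29, v̄ = (0.39+0.19)/2 = 0.29 → q = 2.31×0.29×0.29 = 0.1943 m³/s
Q = Σ q = 0.4823 m³/s

0.482 m³/s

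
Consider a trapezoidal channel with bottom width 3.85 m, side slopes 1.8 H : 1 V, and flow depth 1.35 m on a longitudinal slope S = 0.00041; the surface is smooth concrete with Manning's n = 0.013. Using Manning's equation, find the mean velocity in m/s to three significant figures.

A = (b + z·y)·y = (3.85 + 1.8×1.35)×1.35 = 8.478 m²
P = b + 2y√(1+z²) = 3.85 + 2×1.35×√(1+1.8²) = 9.410 m
R = A/P = 8.478/9.410 = 0.9010 m
Q = (1/n)·A·R^(2/3)·S^(1/2) = (1/0.013) × 8.478 × 0.9010^(2/3) × 0.00041^(1/2) = 12.32 m³/s
V = Q/A = 12.32/8.478 = 1.453 m/s

1.45 m/s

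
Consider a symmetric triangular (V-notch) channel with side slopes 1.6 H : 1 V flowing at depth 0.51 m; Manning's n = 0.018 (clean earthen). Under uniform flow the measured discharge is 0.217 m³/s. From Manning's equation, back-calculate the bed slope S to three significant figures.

0.000679

A = z·y² = 1.6×0.51² = 0.4162 m²
P = 2y√(1+z²) = 2×0.51×√(1+1.6²) = 1.925 m
R = A/P = 0.4162/1.925 = 0.2162 m
S = (Q·n / (1·A·R^(2/3)))² = (0.217×0.018 / (1×0.4162×0.3603))² = 0.0006787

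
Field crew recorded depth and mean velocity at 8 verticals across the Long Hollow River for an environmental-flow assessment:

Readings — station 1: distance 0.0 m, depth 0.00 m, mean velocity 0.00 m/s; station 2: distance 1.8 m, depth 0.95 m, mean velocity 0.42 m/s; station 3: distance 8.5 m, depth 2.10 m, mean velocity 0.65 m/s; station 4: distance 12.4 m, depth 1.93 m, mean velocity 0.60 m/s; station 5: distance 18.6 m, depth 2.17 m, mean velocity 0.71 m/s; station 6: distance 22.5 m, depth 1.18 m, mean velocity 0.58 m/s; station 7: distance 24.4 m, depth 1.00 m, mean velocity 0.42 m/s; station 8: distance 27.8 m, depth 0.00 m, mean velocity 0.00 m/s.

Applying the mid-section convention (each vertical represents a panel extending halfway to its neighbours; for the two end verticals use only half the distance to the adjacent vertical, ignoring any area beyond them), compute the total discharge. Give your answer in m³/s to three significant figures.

25.7 m³/s

w_2 = (8.5 − 0.0)/2 = 4.25 m; q_2 = 0.42 × 0.95 × 4.25 = 1.696 m³/s
w_3 = (12.4 − 1.8)/2 = 5.3 m; q_3 = 0.65 × 2.10 × 5.3 = 7.235 m³/s
w_4 = (18.6 − 8.5)/2 = 5.05 m; q_4 = 0.60 × 1.93 × 5.05 = 5.848 m³/s
w_5 = (22.5 − 12.4)/2 = 5.05 m; q_5 = 0.71 × 2.17 × 5.05 = 7.781 m³/s
w_6 = (24.4 − 18.6)/2 = 2.9 m; q_6 = 0.58 × 1.18 × 2.9 = 1.985 m³/s
w_7 = (27.8 − 22.5)/2 = 2.65 m; q_7 = 0.42 × 1.00 × 2.65 = 1.113 m³/s
Stations 1, 8 contribute zero (depth or velocity is 0).
Q = Σ qᵢ = 25.66 m³/s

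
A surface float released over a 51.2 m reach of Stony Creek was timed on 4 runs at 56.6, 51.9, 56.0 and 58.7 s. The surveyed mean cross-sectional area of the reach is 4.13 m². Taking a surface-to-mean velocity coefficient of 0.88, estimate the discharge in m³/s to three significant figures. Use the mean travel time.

t̄ = (56.6 + 51.9 + 56.0 + 58.7) / 4 = 55.8 s
v_surface = L / t̄ = 51.2 / 55.8 = 0.9176 m/s
v_mean = 0.88 × 0.9176 = 0.8075 m/s
Q = A × v_mean = 4.13 × 0.8075 = 3.335 m³/s

3.33 m³/s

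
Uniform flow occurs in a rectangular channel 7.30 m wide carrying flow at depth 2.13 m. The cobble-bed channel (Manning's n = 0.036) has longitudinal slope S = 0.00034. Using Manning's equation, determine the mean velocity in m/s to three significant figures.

0.624 m/s

A = b·y = 7.30 × 2.13 = 15.55 m²
P = b + 2y = 7.30 + 2×2.13 = 11.56 m
R = A/P = 15.55/11.56 = 1.345 m
Q = (1/n)·A·R^(2/3)·S^(1/2) = (1/0.036) × 15.55 × 1.345^(2/3) × 0.00034^(1/2) = 9.704 m³/s
V = Q/A = 9.704/15.55 = 0.6241 m/s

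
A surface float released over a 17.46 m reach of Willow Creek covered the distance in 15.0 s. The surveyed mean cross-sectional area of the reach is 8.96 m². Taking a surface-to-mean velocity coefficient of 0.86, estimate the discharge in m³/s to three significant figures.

8.97 m³/s

v_surface = L / t̄ = 17.46 / 15 = 1.164 m/s
v_mean = 0.86 × 1.164 = 1.001 m/s
Q = A × v_mean = 8.96 × 1.001 = 8.969 m³/s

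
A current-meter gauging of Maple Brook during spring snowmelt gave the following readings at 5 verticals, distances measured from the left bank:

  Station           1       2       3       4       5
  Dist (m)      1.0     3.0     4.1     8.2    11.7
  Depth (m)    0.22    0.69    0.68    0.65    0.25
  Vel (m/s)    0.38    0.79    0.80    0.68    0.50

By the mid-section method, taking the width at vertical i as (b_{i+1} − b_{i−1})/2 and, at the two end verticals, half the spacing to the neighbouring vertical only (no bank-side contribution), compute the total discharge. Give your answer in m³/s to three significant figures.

4.24 m³/s

w_1 = (3.0 − 1.0)/2 = 1 m; q_1 = 0.38 × 0.22 × 1 = 0.08360 m³/s
w_2 = (4.1 − 1.0)/2 = 1.55 m; q_2 = 0.79 × 0.69 × 1.55 = 0.8449 m³/s
w_3 = (8.2 − 3.0)/2 = 2.6 m; q_3 = 0.80 × 0.68 × 2.6 = 1.414 m³/s
w_4 = (11.7 − 4.1)/2 = 3.8 m; q_4 = 0.68 × 0.65 × 3.8 = 1.680 m³/s
w_5 = (11.7 − 8.2)/2 = 1.75 m; q_5 = 0.50 × 0.25 × 1.75 = 0.2188 m³/s
Q = Σ qᵢ = 4.241 m³/s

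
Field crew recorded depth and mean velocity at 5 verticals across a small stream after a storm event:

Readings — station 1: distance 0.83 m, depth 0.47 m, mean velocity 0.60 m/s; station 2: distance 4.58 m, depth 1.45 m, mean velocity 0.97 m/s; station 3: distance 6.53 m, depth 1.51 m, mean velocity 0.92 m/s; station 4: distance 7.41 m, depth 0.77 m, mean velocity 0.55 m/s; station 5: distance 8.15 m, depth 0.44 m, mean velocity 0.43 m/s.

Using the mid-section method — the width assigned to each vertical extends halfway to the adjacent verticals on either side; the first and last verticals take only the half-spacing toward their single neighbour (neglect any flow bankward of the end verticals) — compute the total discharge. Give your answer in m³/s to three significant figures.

w_1 = (4.58 − 0.83)/2 = 1.875 m; q_1 = 0.60 × 0.47 × 1.875 = 0.5288 m³/s
w_2 = (6.53 − 0.83)/2 = 2.85 m; q_2 = 0.97 × 1.45 × 2.85 = 4.009 m³/s
w_3 = (7.41 − 4.58)/2 = 1.415 m; q_3 = 0.92 × 1.51 × 1.415 = 1.966 m³/s
w_4 = (8.15 − 6.53)/2 = 0.81 m; q_4 = 0.55 × 0.77 × 0.81 = 0.3430 m³/s
w_5 = (8.15 − 7.41)/2 = 0.37 m; q_5 = 0.43 × 0.44 × 0.37 = 0.07000 m³/s
Q = Σ qᵢ = 6.916 m³/s

6.92 m³/s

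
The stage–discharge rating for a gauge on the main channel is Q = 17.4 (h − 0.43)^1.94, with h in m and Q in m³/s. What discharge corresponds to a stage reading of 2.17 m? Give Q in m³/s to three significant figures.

51.0 m³/s

Q = 17.4 × (2.17 − 0.43)^1.94 = 17.4 × 1.74^1.94 = 50.96 m³/s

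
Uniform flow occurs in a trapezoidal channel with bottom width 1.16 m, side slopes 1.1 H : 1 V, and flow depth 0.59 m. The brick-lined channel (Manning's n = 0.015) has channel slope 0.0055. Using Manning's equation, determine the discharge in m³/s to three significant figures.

2.70 m³/s

A = (b + z·y)·y = (1.16 + 1.1×0.59)×0.59 = 1.067 m²
P = b + 2y√(1+z²) = 1.16 + 2×0.59×√(1+1.1²) = 2.914 m
R = A/P = 1.067/2.914 = 0.3662 m
Q = (1/n)·A·R^(2/3)·S^(1/2) = (1/0.015) × 1.067 × 0.3662^(2/3) × 0.0055^(1/2) = 2.701 m³/s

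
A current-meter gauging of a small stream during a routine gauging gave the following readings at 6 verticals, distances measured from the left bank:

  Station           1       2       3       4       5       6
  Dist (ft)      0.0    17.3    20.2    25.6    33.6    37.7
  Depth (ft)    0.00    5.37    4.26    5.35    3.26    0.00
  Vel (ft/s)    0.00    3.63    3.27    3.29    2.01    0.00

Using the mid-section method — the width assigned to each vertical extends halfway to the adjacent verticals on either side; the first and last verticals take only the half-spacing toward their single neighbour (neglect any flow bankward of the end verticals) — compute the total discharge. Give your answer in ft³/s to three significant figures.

w_2 = (20.2 − 0.0)/2 = 10.1 ft; q_2 = 3.63 × 5.37 × 10.1 = 196.9 ft³/s
w_3 = (25.6 − 17.3)/2 = 4.15 ft; q_3 = 3.27 × 4.26 × 4.15 = 57.81 ft³/s
w_4 = (33.6 − 20.2)/2 = 6.7 ft; q_4 = 3.29 × 5.35 × 6.7 = 117.9 ft³/s
w_5 = (37.7 − 25.6)/2 = 6.05 ft; q_5 = 2.01 × 3.26 × 6.05 = 39.64 ft³/s
Stations 1, 6 contribute zero (depth or velocity is 0).
Q = Σ qᵢ = 412.3 ft³/s

412 ft³/s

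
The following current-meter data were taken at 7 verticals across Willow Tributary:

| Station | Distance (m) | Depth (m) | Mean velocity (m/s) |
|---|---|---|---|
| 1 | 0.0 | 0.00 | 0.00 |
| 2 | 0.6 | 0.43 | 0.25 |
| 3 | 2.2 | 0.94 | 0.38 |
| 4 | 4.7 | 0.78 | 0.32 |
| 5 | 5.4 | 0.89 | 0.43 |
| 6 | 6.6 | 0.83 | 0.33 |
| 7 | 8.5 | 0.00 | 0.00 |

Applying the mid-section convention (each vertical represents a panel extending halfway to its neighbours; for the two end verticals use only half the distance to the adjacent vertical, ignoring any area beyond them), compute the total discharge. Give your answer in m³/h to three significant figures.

w_2 = (2.2 − 0.0)/2 = 1.1 m; q_2 = 0.25 × 0.43 × 1.1 = 0.1183 m³/s
w_3 = (4.7 − 0.6)/2 = 2.05 m; q_3 = 0.38 × 0.94 × 2.05 = 0.7323 m³/s
w_4 = (5.4 − 2.2)/2 = 1.6 m; q_4 = 0.32 × 0.78 × 1.6 = 0.3994 m³/s
w_5 = (6.6 − 4.7)/2 = 0.95 m; q_5 = 0.43 × 0.89 × 0.95 = 0.3636 m³/s
w_6 = (8.5 − 5.4)/2 = 1.55 m; q_6 = 0.33 × 0.83 × 1.55 = 0.4245 m³/s
Stations 1, 7 contribute zero (depth or velocity is 0).
Q = Σ qᵢ = 2.038 m³/s
= 2.038 × 3600 = 7337 m³/h

7340 m³/h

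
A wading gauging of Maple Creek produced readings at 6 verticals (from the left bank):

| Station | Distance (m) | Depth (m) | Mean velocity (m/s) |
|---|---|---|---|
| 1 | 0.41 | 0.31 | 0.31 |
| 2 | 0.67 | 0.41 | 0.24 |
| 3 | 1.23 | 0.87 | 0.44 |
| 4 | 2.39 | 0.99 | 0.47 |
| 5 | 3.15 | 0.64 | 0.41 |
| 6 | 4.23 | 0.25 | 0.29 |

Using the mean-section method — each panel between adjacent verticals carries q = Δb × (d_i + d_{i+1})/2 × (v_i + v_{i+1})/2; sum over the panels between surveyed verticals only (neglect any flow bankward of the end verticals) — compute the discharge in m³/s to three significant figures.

Panel 1-2: Δb = 0.26 m, d̄ = (0.31+0.41)/2 = 0.36, v̄ = (0.31+0.24)/2 = 0.275 → q = 0.26×0.36×0.275 = 0.02574 m³/s
Panel 2-3: Δb = 0.56 m, d̄ = (0.41+0.87)/2 = 0.64, v̄ = (0.24+0.44)/2 = 0.34 → q = 0.56×0.64×0.34 = 0.1219 m³/s
Panel 3-4: Δb = 1.16 m, d̄ = (0.87+0.99)/2 = 0.93, v̄ = (0.44+0.47)/2 = 0.455 → q = 1.16×0.93×0.455 = 0.4909 m³/s
Panel 4-5: Δb = 0.76 m, d̄ = (0.99+0.64)/2 = 0.815, v̄ = (0.47+0.41)/2 = 0.44 → q = 0.76×0.815×0.44 = 0.2725 m³/s
Panel 5-6: Δb = 1.08 m, d̄ = (0.64+0.25)/2 = 0.445, v̄ = (0.41+0.29)/2 = 0.35 → q = 1.08×0.445×0.35 = 0.1682 m³/s
Q = Σ q = 1.079 m³/s

1.08 m³/s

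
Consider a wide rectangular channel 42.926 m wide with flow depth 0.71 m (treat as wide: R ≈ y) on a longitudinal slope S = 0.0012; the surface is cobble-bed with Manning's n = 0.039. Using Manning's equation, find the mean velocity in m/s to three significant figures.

0.707 m/s

A = b·y = 42.926 × 0.71 = 30.48 m²
Wide channel: R ≈ y = 0.71 m
Q = (1/n)·A·R^(2/3)·S^(1/2) = (1/0.039) × 30.48 × 0.7100^(2/3) × 0.0012^(1/2) = 21.54 m³/s
V = Q/A = 21.54/30.48 = 0.7069 m/s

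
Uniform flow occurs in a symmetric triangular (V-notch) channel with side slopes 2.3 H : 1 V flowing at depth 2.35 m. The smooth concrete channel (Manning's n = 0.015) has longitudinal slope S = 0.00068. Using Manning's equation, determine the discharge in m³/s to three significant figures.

A = z·y² = 2.3×2.35² = 12.70 m²
P = 2y√(1+z²) = 2×2.35×√(1+2.3²) = 11.79 m
R = A/P = 12.70/11.79 = 1.078 m
Q = (1/n)·A·R^(2/3)·S^(1/2) = (1/0.015) × 12.70 × 1.078^(2/3) × 0.00068^(1/2) = 23.21 m³/s

23.2 m³/s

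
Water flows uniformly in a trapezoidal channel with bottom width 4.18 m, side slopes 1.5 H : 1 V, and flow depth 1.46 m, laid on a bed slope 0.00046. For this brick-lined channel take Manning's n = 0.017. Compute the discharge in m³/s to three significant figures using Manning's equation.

11.6 m³/s

A = (b + z·y)·y = (4.18 + 1.5×1.46)×1.46 = 9.300 m²
P = b + 2y√(1+z²) = 4.18 + 2×1.46×√(1+1.5²) = 9.444 m
R = A/P = 9.300/9.444 = 0.9848 m
Q = (1/n)·A·R^(2/3)·S^(1/2) = (1/0.017) × 9.300 × 0.9848^(2/3) × 0.00046^(1/2) = 11.61 m³/s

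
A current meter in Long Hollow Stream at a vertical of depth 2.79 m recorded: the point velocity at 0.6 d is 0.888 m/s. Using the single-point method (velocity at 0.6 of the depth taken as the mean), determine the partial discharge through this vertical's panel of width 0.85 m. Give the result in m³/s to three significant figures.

2.11 m³/s

v̄ = v₀.₆ = 0.888 m/s
q = v̄ × d × w = 0.8880 × 2.79 × 0.85 = 2.106 m³/s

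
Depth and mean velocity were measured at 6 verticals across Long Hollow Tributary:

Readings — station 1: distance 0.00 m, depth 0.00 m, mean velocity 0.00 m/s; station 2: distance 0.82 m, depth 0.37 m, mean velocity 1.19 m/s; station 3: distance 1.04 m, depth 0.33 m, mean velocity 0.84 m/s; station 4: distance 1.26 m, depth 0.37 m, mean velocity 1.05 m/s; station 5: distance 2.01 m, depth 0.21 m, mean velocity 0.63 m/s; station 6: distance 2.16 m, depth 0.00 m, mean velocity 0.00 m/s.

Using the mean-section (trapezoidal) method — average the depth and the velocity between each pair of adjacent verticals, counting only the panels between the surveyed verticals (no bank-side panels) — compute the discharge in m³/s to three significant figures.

0.429 m³/s

Panel 1-2: Δb = 0.82 m, d̄ = (0.00+0.37)/2 = 0.185, v̄ = (0.00+1.19)/2 = 0.595 → q = 0.82×0.185×0.595 = 0.09026 m³/s
Panel 2-3: Δb = 0.22 m, d̄ = (0.37+0.33)/2 = 0.35, v̄ = (1.19+0.84)/2 = 1.015 → q = 0.22×0.35×1.015 = 0.07816 m³/s
Panel 3-4: Δb = 0.22 m, d̄ = (0.33+0.37)/2 = 0.35, v̄ = (0.84+1.05)/2 = 0.945 → q = 0.22×0.35×0.945 = 0.07277 m³/s
Panel 4-5: Δb = 0.75 m, d̄ = (0.37+0.21)/2 = 0.29, v̄ = (1.05+0.63)/2 = 0.84 → q = 0.75×0.29×0.84 = 0.1827 m³/s
Panel 5-6: Δb = 0.15 m, d̄ = (0.21+0.00)/2 = 0.105, v̄ = (0.63+0.00)/2 = 0.315 → q = 0.15×0.105×0.315 = 0.004961 m³/s
Q = Σ q = 0.4288 m³/s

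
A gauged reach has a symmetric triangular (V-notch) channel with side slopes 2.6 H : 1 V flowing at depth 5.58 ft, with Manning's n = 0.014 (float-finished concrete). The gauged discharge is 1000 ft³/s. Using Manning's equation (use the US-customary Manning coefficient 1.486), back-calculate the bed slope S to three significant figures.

A = z·y² = 2.6×5.58² = 80.95 ft²
P = 2y√(1+z²) = 2×5.58×√(1+2.6²) = 31.09 ft
R = A/P = 80.95/31.09 = 2.604 ft
S = (Q·n / (1.486·A·R^(2/3)))² = (1000×0.014 / (1.486×80.95×1.893))² = 0.003780

0.00378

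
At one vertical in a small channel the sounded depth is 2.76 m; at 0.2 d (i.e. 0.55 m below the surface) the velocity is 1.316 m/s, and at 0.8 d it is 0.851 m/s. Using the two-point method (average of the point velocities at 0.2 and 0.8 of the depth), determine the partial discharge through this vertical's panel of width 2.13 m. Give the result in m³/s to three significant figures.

v̄ = (1.316 + 0.851) / 2 = 1.084 m/s
q = v̄ × d × w = 1.084 × 2.76 × 2.13 = 6.370 m³/s

6.37 m³/s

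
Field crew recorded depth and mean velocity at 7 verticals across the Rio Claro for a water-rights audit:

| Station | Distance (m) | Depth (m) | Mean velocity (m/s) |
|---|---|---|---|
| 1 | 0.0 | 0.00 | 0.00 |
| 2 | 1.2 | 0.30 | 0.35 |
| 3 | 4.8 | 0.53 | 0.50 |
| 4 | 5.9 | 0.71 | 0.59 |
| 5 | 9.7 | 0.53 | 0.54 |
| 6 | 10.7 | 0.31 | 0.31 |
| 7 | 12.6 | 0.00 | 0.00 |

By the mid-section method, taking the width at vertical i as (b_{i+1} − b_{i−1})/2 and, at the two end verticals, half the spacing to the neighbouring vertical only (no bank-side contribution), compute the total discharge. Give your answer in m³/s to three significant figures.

2.73 m³/s

w_2 = (4.8 − 0.0)/2 = 2.4 m; q_2 = 0.35 × 0.30 × 2.4 = 0.2520 m³/s
w_3 = (5.9 − 1.2)/2 = 2.35 m; q_3 = 0.50 × 0.53 × 2.35 = 0.6228 m³/s
w_4 = (9.7 − 4.8)/2 = 2.45 m; q_4 = 0.59 × 0.71 × 2.45 = 1.026 m³/s
w_5 = (10.7 − 5.9)/2 = 2.4 m; q_5 = 0.54 × 0.53 × 2.4 = 0.6869 m³/s
w_6 = (12.6 − 9.7)/2 = 1.45 m; q_6 = 0.31 × 0.31 × 1.45 = 0.1393 m³/s
Stations 1, 7 contribute zero (depth or velocity is 0).
Q = Σ qᵢ = 2.727 m³/s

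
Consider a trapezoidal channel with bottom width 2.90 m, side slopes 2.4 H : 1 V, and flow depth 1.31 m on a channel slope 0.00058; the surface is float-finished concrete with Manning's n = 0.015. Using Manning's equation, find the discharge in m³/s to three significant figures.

11.1 m³/s

A = (b + z·y)·y = (2.90 + 2.4×1.31)×1.31 = 7.918 m²
P = b + 2y√(1+z²) = 2.90 + 2×1.31×√(1+2.4²) = 9.712 m
R = A/P = 7.918/9.712 = 0.8152 m
Q = (1/n)·A·R^(2/3)·S^(1/2) = (1/0.015) × 7.918 × 0.8152^(2/3) × 0.00058^(1/2) = 11.09 m³/s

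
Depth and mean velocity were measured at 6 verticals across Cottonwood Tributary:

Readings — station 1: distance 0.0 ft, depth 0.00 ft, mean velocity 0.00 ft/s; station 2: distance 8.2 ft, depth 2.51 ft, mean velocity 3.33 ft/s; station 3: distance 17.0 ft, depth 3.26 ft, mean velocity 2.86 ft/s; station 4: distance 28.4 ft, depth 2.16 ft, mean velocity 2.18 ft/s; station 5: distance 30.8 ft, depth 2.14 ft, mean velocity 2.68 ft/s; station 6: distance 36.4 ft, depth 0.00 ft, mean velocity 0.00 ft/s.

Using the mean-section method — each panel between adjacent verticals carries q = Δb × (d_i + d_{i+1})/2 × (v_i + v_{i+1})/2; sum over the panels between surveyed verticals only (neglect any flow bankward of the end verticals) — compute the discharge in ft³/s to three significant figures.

Panel 1-2: Δb = 8.2 ft, d̄ = (0.00+2.51)/2 = 1.255, v̄ = (0.00+3.33)/2 = 1.665 → q = 8.2×1.255×1.665 = 17.13 ft³/s
Panel 2-3: Δb = 8.8 ft, d̄ = (2.51+3.26)/2 = 2.885, v̄ = (3.33+2.86)/2 = 3.095 → q = 8.8×2.885×3.095 = 78.58 ft³/s
Panel 3-4: Δb = 11.4 ft, d̄ = (3.26+2.16)/2 = 2.71, v̄ = (2.86+2.18)/2 = 2.52 → q = 11.4×2.71×2.52 = 77.85 ft³/s
Panel 4-5: Δb = 2.4 ft, d̄ = (2.16+2.14)/2 = 2.15, v̄ = (2.18+2.68)/2 = 2.43 → q = 2.4×2.15×2.43 = 12.54 ft³/s
Panel 5-6: Δb = 5.6 ft, d̄ = (2.14+0.00)/2 = 1.07, v̄ = (2.68+0.00)/2 = 1.34 → q = 5.6×1.07×1.34 = 8.029 ft³/s
Q = Σ q = 194.1 ft³/s

194 ft³/s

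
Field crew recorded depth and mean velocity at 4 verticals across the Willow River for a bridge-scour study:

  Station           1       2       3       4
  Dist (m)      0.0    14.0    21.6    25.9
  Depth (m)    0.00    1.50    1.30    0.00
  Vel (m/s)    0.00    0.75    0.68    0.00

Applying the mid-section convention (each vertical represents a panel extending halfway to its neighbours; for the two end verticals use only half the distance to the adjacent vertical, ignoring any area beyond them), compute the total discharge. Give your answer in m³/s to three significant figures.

17.4 m³/s

w_2 = (21.6 − 0.0)/2 = 10.8 m; q_2 = 0.75 × 1.50 × 10.8 = 12.15 m³/s
w_3 = (25.9 − 14.0)/2 = 5.95 m; q_3 = 0.68 × 1.30 × 5.95 = 5.260 m³/s
Stations 1, 4 contribute zero (depth or velocity is 0).
Q = Σ qᵢ = 17.41 m³/s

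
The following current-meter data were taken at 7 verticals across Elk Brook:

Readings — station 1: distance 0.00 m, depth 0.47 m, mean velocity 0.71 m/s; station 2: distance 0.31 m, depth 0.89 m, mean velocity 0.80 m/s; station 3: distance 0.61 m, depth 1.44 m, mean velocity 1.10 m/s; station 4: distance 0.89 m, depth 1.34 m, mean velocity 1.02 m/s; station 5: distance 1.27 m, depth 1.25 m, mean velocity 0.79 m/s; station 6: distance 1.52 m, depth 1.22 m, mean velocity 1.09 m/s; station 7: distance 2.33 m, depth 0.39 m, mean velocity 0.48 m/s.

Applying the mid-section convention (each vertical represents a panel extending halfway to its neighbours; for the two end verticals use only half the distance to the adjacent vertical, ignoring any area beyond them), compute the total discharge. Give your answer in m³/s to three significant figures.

2.27 m³/s

w_1 = (0.31 − 0.00)/2 = 0.155 m; q_1 = 0.71 × 0.47 × 0.155 = 0.05172 m³/s
w_2 = (0.61 − 0.00)/2 = 0.305 m; q_2 = 0.80 × 0.89 × 0.305 = 0.2172 m³/s
w_3 = (0.89 − 0.31)/2 = 0.29 m; q_3 = 1.10 × 1.44 × 0.29 = 0.4594 m³/s
w_4 = (1.27 − 0.61)/2 = 0.33 m; q_4 = 1.02 × 1.34 × 0.33 = 0.4510 m³/s
w_5 = (1.52 − 0.89)/2 = 0.315 m; q_5 = 0.79 × 1.25 × 0.315 = 0.3111 m³/s
w_6 = (2.33 − 1.27)/2 = 0.53 m; q_6 = 1.09 × 1.22 × 0.53 = 0.7048 m³/s
w_7 = (2.33 − 1.52)/2 = 0.405 m; q_7 = 0.48 × 0.39 × 0.405 = 0.07582 m³/s
Q = Σ qᵢ = 2.271 m³/s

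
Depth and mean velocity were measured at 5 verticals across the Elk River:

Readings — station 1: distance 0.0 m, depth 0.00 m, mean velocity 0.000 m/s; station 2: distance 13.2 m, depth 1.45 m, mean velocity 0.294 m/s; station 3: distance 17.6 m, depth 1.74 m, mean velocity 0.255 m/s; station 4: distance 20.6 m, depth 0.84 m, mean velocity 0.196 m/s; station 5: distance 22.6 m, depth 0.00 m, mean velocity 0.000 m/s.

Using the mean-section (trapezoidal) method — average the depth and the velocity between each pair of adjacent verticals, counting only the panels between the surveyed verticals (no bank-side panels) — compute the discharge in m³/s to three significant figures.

4.29 m³/s

Panel 1-2: Δb = 13.2 m, d̄ = (0.00+1.45)/2 = 0.725, v̄ = (0.000+0.294)/2 = 0.147 → q = 13.2×0.725×0.147 = 1.407 m³/s
Panel 2-3: Δb = 4.4 m, d̄ = (1.45+1.74)/2 = 1.595, v̄ = (0.294+0.255)/2 = 0.2745 → q = 4.4×1.595×0.2745 = 1.926 m³/s
Panel 3-4: Δb = 3 m, d̄ = (1.74+0.84)/2 = 1.29, v̄ = (0.255+0.196)/2 = 0.2255 → q = 3×1.29×0.2255 = 0.8727 m³/s
Panel 4-5: Δb = 2 m, d̄ = (0.84+0.00)/2 = 0.42, v̄ = (0.196+0.000)/2 = 0.098 → q = 2×0.42×0.098 = 0.08232 m³/s
Q = Σ q = 4.288 m³/s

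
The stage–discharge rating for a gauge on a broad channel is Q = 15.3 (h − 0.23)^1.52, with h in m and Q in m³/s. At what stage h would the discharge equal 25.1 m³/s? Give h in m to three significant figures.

1.61 m

h − h₀ = (Q/C)^(1/b) = (25.1/15.3)^(1/1.52) = 1.385 m
h = 0.23 + 1.385 = 1.615 m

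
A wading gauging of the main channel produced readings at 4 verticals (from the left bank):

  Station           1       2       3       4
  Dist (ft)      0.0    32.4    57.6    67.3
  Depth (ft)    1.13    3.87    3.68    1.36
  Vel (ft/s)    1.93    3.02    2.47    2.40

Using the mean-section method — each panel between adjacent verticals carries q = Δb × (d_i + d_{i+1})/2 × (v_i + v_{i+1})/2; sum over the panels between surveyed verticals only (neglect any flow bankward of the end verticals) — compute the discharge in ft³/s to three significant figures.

Panel 1-2: Δb = 32.4 ft, d̄ = (1.13+3.87)/2 = 2.5, v̄ = (1.93+3.02)/2 = 2.475 → q = 32.4×2.5×2.475 = 200.5 ft³/s
Panel 2-3: Δb = 25.2 ft, d̄ = (3.87+3.68)/2 = 3.775, v̄ = (3.02+2.47)/2 = 2.745 → q = 25.2×3.775×2.745 = 261.1 ft³/s
Panel 3-4: Δb = 9.7 ft, d̄ = (3.68+1.36)/2 = 2.52, v̄ = (2.47+2.40)/2 = 2.435 → q = 9.7×2.52×2.435 = 59.52 ft³/s
Q = Σ q = 521.1 ft³/s

521 ft³/s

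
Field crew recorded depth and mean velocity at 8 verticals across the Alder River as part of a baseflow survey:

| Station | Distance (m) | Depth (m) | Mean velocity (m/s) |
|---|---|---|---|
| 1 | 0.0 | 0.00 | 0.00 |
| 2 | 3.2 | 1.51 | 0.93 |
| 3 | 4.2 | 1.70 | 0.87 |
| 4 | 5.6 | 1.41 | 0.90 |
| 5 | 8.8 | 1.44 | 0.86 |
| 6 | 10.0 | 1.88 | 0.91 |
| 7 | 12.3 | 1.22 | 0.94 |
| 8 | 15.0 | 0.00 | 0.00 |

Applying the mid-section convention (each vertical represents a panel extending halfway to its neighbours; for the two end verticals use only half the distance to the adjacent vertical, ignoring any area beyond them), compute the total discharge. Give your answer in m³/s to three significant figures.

w_2 = (4.2 − 0.0)/2 = 2.1 m; q_2 = 0.93 × 1.51 × 2.1 = 2.949 m³/s
w_3 = (5.6 − 3.2)/2 = 1.2 m; q_3 = 0.87 × 1.70 × 1.2 = 1.775 m³/s
w_4 = (8.8 − 4.2)/2 = 2.3 m; q_4 = 0.90 × 1.41 × 2.3 = 2.919 m³/s
w_5 = (10.0 − 5.6)/2 = 2.2 m; q_5 = 0.86 × 1.44 × 2.2 = 2.724 m³/s
w_6 = (12.3 − 8.8)/2 = 1.75 m; q_6 = 0.91 × 1.88 × 1.75 = 2.994 m³/s
w_7 = (15.0 − 10.0)/2 = 2.5 m; q_7 = 0.94 × 1.22 × 2.5 = 2.867 m³/s
Stations 1, 8 contribute zero (depth or velocity is 0).
Q = Σ qᵢ = 16.23 m³/s

16.2 m³/s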